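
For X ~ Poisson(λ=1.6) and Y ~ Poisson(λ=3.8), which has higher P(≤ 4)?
X has higher probability (P(X ≤ 4) = 0.9763 > P(Y ≤ 4) = 0.6678)

Compute P(≤ 4) for each distribution:

X ~ Poisson(λ=1.6):
P(X ≤ 4) = 0.9763

Y ~ Poisson(λ=3.8):
P(Y ≤ 4) = 0.6678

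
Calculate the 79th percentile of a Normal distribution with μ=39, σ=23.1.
57.6283

We have X ~ Normal(μ=39, σ=23.1).

We want to find x such that P(X ≤ x) = 0.79.

This is the 79th percentile, which means 79% of values fall below this point.

Using the inverse CDF (quantile function):
x = F⁻¹(0.79) = 57.6283

Verification: P(X ≤ 57.6283) = 0.79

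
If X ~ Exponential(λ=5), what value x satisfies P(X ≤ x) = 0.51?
0.1427

We have X ~ Exponential(λ=5).

We want to find x such that P(X ≤ x) = 0.51.

This is the 51st percentile, which means 51% of values fall below this point.

Using the inverse CDF (quantile function):
x = F⁻¹(0.51) = 0.1427

Verification: P(X ≤ 0.1427) = 0.51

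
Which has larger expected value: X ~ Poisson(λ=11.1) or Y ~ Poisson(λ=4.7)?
X has larger mean (11.1000 > 4.7000)

Compute the expected value for each distribution:

X ~ Poisson(λ=11.1):
E[X] = 11.1000

Y ~ Poisson(λ=4.7):
E[Y] = 4.7000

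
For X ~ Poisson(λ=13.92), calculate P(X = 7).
0.018099

We have X ~ Poisson(λ=13.92).

For a Poisson distribution, the PMF gives us the probability of each outcome.

Using the PMF formula:
P(X = 7) = 0.018099

Rounded to 4 decimal places: 0.0181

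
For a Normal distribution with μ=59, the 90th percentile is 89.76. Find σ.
σ = 24.0022

For X ~ Normal(μ, σ), the p-th percentile satisfies x = μ + z_p × σ,
where z_p = Φ⁻¹(p) is the standard normal quantile.

Step 1: z_{0.9} = Φ⁻¹(0.9) = 1.2816

Step 2: Solve for σ:
89.76 = 59 + 1.2816 × σ
σ = (89.76 - 59) / 1.2816
σ = 30.76 / 1.2816
σ = 24.0022

Verification: μ + z × σ = 59 + 1.2816 × 24.0022 = 89.76 ✓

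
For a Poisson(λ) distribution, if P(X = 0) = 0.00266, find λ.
λ = 5.9294

For a Poisson(λ) distribution, the PMF at 0 is:
P(X = 0) = λ^0 e^(-λ) / 0! = e^(-λ)

Given P(X = 0) = 0.00266:
e^(-λ) = 0.00266
-λ = ln(0.00266)
λ = -ln(0.00266) = 5.9294

Verification: e^(-5.9294) = 0.00266 ✓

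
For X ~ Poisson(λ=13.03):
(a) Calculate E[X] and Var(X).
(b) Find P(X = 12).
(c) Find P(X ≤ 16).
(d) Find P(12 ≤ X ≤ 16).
(a) E[X] = 13.0300, Var(X) = 13.0300
(b) P(X = 12) = 0.109683
(c) P(X ≤ 16) = 0.833329
(d) P(12 ≤ X ≤ 16) = 0.483202

We have X ~ Poisson(λ=13.03).

(a) Moments:
E[X] = 13.0300
Var(X) = 13.0300
σ = √Var(X) = 3.6097

(b) Point probability using PMF:
P(X = 12) = 0.109683

(c) Cumulative probability using CDF:
P(X ≤ 16) = F(16) = 0.833329

(d) Range probability:
P(12 ≤ X ≤ 16) = P(X ≤ 16) - P(X ≤ 11)
                   = F(16) - F(11)
                   = 0.833329 - 0.350127
                   = 0.483202

This means approximately 48.3% of outcomes fall in the interval [12, 16].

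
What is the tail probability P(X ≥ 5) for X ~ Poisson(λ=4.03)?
0.377024

We have X ~ Poisson(λ=4.03).

For discrete distributions, P(X ≥ 5) = 1 - P(X ≤ 4).

P(X ≤ 4) = 0.622976
P(X ≥ 5) = 1 - 0.622976 = 0.377024

So there's approximately a 37.7% chance that X is at least 5.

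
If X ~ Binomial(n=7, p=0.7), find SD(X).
1.2124

We have X ~ Binomial(n=7, p=0.7).

For a Binomial distribution with n=7, p=0.7:
σ = √Var(X) = 1.2124

The standard deviation is the square root of the variance.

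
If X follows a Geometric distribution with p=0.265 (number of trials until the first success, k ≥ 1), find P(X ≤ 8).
0.914828

We have X ~ Geometric(p=0.265) (number of trials until the first success, k ≥ 1).

The CDF gives us P(X ≤ k).

Using the CDF:
P(X ≤ 8) = 0.914828

This means there's approximately a 91.5% chance that X is at most 8.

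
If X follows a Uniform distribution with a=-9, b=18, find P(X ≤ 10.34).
0.716296

We have X ~ Uniform(a=-9, b=18).

The CDF gives us P(X ≤ k).

Using the CDF:
P(X ≤ 10.34) = 0.716296

This means there's approximately a 71.6% chance that X is at most 10.34.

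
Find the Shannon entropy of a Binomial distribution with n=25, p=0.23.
2.1563 nats

We have X ~ Binomial(n=25, p=0.23).

The Shannon entropy measures the uncertainty or information content of the distribution.

For a Binomial distribution with n=25, p=0.23:
H(X) = 2.1563 nats

(In bits, this would be 3.1109 bits.)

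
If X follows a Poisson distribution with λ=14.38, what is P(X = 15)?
0.101095

We have X ~ Poisson(λ=14.38).

For a Poisson distribution, the PMF gives us the probability of each outcome.

Using the PMF formula:
P(X = 15) = 0.101095

Rounded to 4 decimal places: 0.1011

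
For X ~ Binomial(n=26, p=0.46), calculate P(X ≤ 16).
0.963061

We have X ~ Binomial(n=26, p=0.46).

The CDF gives us P(X ≤ k).

Using the CDF:
P(X ≤ 16) = 0.963061

This means there's approximately a 96.3% chance that X is at most 16.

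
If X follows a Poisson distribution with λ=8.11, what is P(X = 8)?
0.139482

We have X ~ Poisson(λ=8.11).

For a Poisson distribution, the PMF gives us the probability of each outcome.

Using the PMF formula:
P(X = 8) = 0.139482

Rounded to 4 decimal places: 0.1395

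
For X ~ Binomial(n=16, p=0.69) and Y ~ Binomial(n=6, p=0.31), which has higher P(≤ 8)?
Y has higher probability (P(Y ≤ 8) = 1.0000 > P(X ≤ 8) = 0.0881)

Compute P(≤ 8) for each distribution:

X ~ Binomial(n=16, p=0.69):
P(X ≤ 8) = 0.0881

Y ~ Binomial(n=6, p=0.31):
P(Y ≤ 8) = 1.0000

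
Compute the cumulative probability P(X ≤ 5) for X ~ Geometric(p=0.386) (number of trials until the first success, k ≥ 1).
0.912735

We have X ~ Geometric(p=0.386) (number of trials until the first success, k ≥ 1).

The CDF gives us P(X ≤ k).

Using the CDF:
P(X ≤ 5) = 0.912735

This means there's approximately a 91.3% chance that X is at most 5.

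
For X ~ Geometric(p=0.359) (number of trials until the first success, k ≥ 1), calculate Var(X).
4.9736

We have X ~ Geometric(p=0.359) (number of trials until the first success, k ≥ 1).

For a Geometric distribution with p=0.359 (number of trials until the first success, k ≥ 1):
Var(X) = 4.9736

The variance measures the spread of the distribution around the mean.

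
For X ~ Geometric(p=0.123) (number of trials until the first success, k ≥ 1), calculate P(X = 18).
0.013210

We have X ~ Geometric(p=0.123) (number of trials until the first success, k ≥ 1).

For a Geometric distribution, the PMF gives us the probability of each outcome.

Using the PMF formula:
P(X = 18) = 0.013210

Rounded to 4 decimal places: 0.0132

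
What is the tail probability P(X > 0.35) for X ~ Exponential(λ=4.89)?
0.180595

We have X ~ Exponential(λ=4.89).

P(X > 0.35) = 1 - P(X ≤ 0.35)
                = 1 - F(0.35)
                = 1 - 0.819405
                = 0.180595

So there's approximately a 18.1% chance that X exceeds 0.35.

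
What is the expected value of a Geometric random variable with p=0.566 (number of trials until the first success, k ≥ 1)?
1.7668

We have X ~ Geometric(p=0.566) (number of trials until the first success, k ≥ 1).

For a Geometric distribution with p=0.566 (number of trials until the first success, k ≥ 1):
E[X] = 1.7668

This is the expected (average) value of X.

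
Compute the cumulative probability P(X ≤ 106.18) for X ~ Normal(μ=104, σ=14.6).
0.559347

We have X ~ Normal(μ=104, σ=14.6).

The CDF gives us P(X ≤ k).

Using the CDF:
P(X ≤ 106.18) = 0.559347

This means there's approximately a 55.9% chance that X is at most 106.18.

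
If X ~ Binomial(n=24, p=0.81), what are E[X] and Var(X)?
E[X] = 19.4400, Var(X) = 3.6936

We have X ~ Binomial(n=24, p=0.81).

For a Binomial distribution with n=24, p=0.81:

Expected value:
E[X] = 19.4400

Variance:
Var(X) = 3.6936

Standard deviation:
σ = √Var(X) = 1.9219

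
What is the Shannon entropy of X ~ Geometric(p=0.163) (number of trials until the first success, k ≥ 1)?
2.7277 nats

We have X ~ Geometric(p=0.163) (number of trials until the first success, k ≥ 1).

The Shannon entropy measures the uncertainty or information content of the distribution.

For a Geometric distribution with p=0.163 (number of trials until the first success, k ≥ 1):
H(X) = 2.7277 nats

(In bits, this would be 3.9352 bits.)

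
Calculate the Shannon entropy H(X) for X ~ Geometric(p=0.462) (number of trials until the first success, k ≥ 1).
1.4941 nats

We have X ~ Geometric(p=0.462) (number of trials until the first success, k ≥ 1).

The Shannon entropy measures the uncertainty or information content of the distribution.

For a Geometric distribution with p=0.462 (number of trials until the first success, k ≥ 1):
H(X) = 1.4941 nats

(In bits, this would be 2.1555 bits.)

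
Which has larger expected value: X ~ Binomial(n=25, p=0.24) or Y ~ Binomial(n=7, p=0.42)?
X has larger mean (6.0000 > 2.9400)

Compute the expected value for each distribution:

X ~ Binomial(n=25, p=0.24):
E[X] = 6.0000

Y ~ Binomial(n=7, p=0.42):
E[Y] = 2.9400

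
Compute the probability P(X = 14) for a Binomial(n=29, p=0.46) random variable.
0.142609

We have X ~ Binomial(n=29, p=0.46).

For a Binomial distribution, the PMF gives us the probability of each outcome.

Using the PMF formula:
P(X = 14) = 0.142609

Rounded to 4 decimal places: 0.1426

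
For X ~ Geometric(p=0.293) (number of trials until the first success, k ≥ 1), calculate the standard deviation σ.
2.8697

We have X ~ Geometric(p=0.293) (number of trials until the first success, k ≥ 1).

For a Geometric distribution with p=0.293 (number of trials until the first success, k ≥ 1):
σ = √Var(X) = 2.8697

The standard deviation is the square root of the variance.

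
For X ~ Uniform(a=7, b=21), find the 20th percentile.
9.8000

We have X ~ Uniform(a=7, b=21).

We want to find x such that P(X ≤ x) = 0.2.

This is the 20th percentile, which means 20% of values fall below this point.

Using the inverse CDF (quantile function):
x = F⁻¹(0.2) = 9.8000

Verification: P(X ≤ 9.8000) = 0.2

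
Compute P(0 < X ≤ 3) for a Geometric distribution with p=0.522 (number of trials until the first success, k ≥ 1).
0.890785

We have X ~ Geometric(p=0.522) (number of trials until the first success, k ≥ 1).

To find P(0 < X ≤ 3), we use:
P(0 < X ≤ 3) = P(X ≤ 3) - P(X ≤ 0)
                 = F(3) - F(0)
                 = 0.890785 - 0.000000
                 = 0.890785

So there's approximately a 89.1% chance that X falls in this range.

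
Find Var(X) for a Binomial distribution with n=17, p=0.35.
3.8675

We have X ~ Binomial(n=17, p=0.35).

For a Binomial distribution with n=17, p=0.35:
Var(X) = 3.8675

The variance measures the spread of the distribution around the mean.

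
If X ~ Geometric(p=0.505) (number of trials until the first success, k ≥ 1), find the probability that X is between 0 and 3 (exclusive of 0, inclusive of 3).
0.878713

We have X ~ Geometric(p=0.505) (number of trials until the first success, k ≥ 1).

To find P(0 < X ≤ 3), we use:
P(0 < X ≤ 3) = P(X ≤ 3) - P(X ≤ 0)
                 = F(3) - F(0)
                 = 0.878713 - 0.000000
                 = 0.878713

So there's approximately a 87.9% chance that X falls in this range.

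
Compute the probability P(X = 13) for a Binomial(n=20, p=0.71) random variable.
0.155797

We have X ~ Binomial(n=20, p=0.71).

For a Binomial distribution, the PMF gives us the probability of each outcome.

Using the PMF formula:
P(X = 13) = 0.155797

Rounded to 4 decimal places: 0.1558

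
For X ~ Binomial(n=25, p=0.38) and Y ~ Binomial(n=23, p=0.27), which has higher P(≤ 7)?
Y has higher probability (P(Y ≤ 7) = 0.7349 > P(X ≤ 7) = 0.2068)

Compute P(≤ 7) for each distribution:

X ~ Binomial(n=25, p=0.38):
P(X ≤ 7) = 0.2068

Y ~ Binomial(n=23, p=0.27):
P(Y ≤ 7) = 0.7349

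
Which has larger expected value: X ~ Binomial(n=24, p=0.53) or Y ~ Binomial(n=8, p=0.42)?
X has larger mean (12.7200 > 3.3600)

Compute the expected value for each distribution:

X ~ Binomial(n=24, p=0.53):
E[X] = 12.7200

Y ~ Binomial(n=8, p=0.42):
E[Y] = 3.3600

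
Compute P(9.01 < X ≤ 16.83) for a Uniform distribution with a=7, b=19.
0.651667

We have X ~ Uniform(a=7, b=19).

To find P(9.01 < X ≤ 16.83), we use:
P(9.01 < X ≤ 16.83) = P(X ≤ 16.83) - P(X ≤ 9.01)
                 = F(16.83) - F(9.01)
                 = 0.819167 - 0.167500
                 = 0.651667

So there's approximately a 65.2% chance that X falls in this range.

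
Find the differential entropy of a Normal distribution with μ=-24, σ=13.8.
4.0436 nats

We have X ~ Normal(μ=-24, σ=13.8).

The differential entropy measures the uncertainty or information content of the distribution.

For a Normal distribution with μ=-24, σ=13.8:
h(X) = 4.0436 nats

(In bits, this would be 5.8337 bits.)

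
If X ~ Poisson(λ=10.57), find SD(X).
3.2512

We have X ~ Poisson(λ=10.57).

For a Poisson distribution with λ=10.57:
σ = √Var(X) = 3.2512

The standard deviation is the square root of the variance.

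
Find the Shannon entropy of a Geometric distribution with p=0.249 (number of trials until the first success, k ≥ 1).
2.2540 nats

We have X ~ Geometric(p=0.249) (number of trials until the first success, k ≥ 1).

The Shannon entropy measures the uncertainty or information content of the distribution.

For a Geometric distribution with p=0.249 (number of trials until the first success, k ≥ 1):
H(X) = 2.2540 nats

(In bits, this would be 3.2518 bits.)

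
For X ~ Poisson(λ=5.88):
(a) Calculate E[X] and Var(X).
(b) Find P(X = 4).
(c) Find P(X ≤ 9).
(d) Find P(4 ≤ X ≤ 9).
(a) E[X] = 5.8800, Var(X) = 5.8800
(b) P(X = 4) = 0.139202
(c) P(X ≤ 9) = 0.924089
(d) P(4 ≤ X ≤ 9) = 0.761851

We have X ~ Poisson(λ=5.88).

(a) Moments:
E[X] = 5.8800
Var(X) = 5.8800
σ = √Var(X) = 2.4249

(b) Point probability using PMF:
P(X = 4) = 0.139202

(c) Cumulative probability using CDF:
P(X ≤ 9) = F(9) = 0.924089

(d) Range probability:
P(4 ≤ X ≤ 9) = P(X ≤ 9) - P(X ≤ 3)
                   = F(9) - F(3)
                   = 0.924089 - 0.162238
                   = 0.761851

This means approximately 76.2% of outcomes fall in the interval [4, 9].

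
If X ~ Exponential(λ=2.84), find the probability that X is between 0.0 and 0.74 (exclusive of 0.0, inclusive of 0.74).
0.877739

We have X ~ Exponential(λ=2.84).

To find P(0.0 < X ≤ 0.74), we use:
P(0.0 < X ≤ 0.74) = P(X ≤ 0.74) - P(X ≤ 0.0)
                 = F(0.74) - F(0.0)
                 = 0.877739 - 0.000000
                 = 0.877739

So there's approximately a 87.8% chance that X falls in this range.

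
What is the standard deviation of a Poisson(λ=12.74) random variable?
3.5693

We have X ~ Poisson(λ=12.74).

For a Poisson distribution with λ=12.74:
σ = √Var(X) = 3.5693

The standard deviation is the square root of the variance.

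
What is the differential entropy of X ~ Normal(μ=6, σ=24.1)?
4.6012 nats

We have X ~ Normal(μ=6, σ=24.1).

The differential entropy measures the uncertainty or information content of the distribution.

For a Normal distribution with μ=6, σ=24.1:
h(X) = 4.6012 nats

(In bits, this would be 6.6381 bits.)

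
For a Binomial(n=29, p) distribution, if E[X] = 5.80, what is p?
p = 0.2

For a Binomial(n, p) distribution:
E[X] = n × p

Given n = 29 and E[X] = 5.80:
5.80 = 29 × p
p = 5.80 / 29 = 0.2

Verification: Binomial(29, 0.2) has E[X] = 5.80 ✓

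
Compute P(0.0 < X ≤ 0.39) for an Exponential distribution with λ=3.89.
0.780653

We have X ~ Exponential(λ=3.89).

To find P(0.0 < X ≤ 0.39), we use:
P(0.0 < X ≤ 0.39) = P(X ≤ 0.39) - P(X ≤ 0.0)
                 = F(0.39) - F(0.0)
                 = 0.780653 - 0.000000
                 = 0.780653

So there's approximately a 78.1% chance that X falls in this range.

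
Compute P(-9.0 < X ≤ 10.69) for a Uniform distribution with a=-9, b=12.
0.937619

We have X ~ Uniform(a=-9, b=12).

To find P(-9.0 < X ≤ 10.69), we use:
P(-9.0 < X ≤ 10.69) = P(X ≤ 10.69) - P(X ≤ -9.0)
                 = F(10.69) - F(-9.0)
                 = 0.937619 - 0.000000
                 = 0.937619

So there's approximately a 93.8% chance that X falls in this range.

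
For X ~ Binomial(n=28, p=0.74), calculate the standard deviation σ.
2.3210

We have X ~ Binomial(n=28, p=0.74).

For a Binomial distribution with n=28, p=0.74:
σ = √Var(X) = 2.3210

The standard deviation is the square root of the variance.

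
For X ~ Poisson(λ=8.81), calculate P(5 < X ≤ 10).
0.600541

We have X ~ Poisson(λ=8.81).

To find P(5 < X ≤ 10), we use:
P(5 < X ≤ 10) = P(X ≤ 10) - P(X ≤ 5)
                 = F(10) - F(5)
                 = 0.728266 - 0.127725
                 = 0.600541

So there's approximately a 60.1% chance that X falls in this range.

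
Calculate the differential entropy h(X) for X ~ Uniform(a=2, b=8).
1.7918 nats

We have X ~ Uniform(a=2, b=8).

The differential entropy measures the uncertainty or information content of the distribution.

For a Uniform distribution with a=2, b=8:
h(X) = 1.7918 nats

(In bits, this would be 2.5850 bits.)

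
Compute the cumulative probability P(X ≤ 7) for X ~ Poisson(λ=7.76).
0.486933

We have X ~ Poisson(λ=7.76).

The CDF gives us P(X ≤ k).

Using the CDF:
P(X ≤ 7) = 0.486933

This means there's approximately a 48.7% chance that X is at most 7.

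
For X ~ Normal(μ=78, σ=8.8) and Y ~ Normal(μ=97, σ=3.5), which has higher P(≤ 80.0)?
X has higher probability (P(X ≤ 80.0) = 0.5899 > P(Y ≤ 80.0) = 0.0000)

Compute P(≤ 80.0) for each distribution:

X ~ Normal(μ=78, σ=8.8):
P(X ≤ 80.0) = 0.5899

Y ~ Normal(μ=97, σ=3.5):
P(Y ≤ 80.0) = 0.0000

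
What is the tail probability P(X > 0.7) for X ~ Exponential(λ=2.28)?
0.202706

We have X ~ Exponential(λ=2.28).

P(X > 0.7) = 1 - P(X ≤ 0.7)
                = 1 - F(0.7)
                = 1 - 0.797294
                = 0.202706

So there's approximately a 20.3% chance that X exceeds 0.7.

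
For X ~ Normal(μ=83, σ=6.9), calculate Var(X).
47.6100

We have X ~ Normal(μ=83, σ=6.9).

For a Normal distribution with μ=83, σ=6.9:
Var(X) = 47.6100

The variance measures the spread of the distribution around the mean.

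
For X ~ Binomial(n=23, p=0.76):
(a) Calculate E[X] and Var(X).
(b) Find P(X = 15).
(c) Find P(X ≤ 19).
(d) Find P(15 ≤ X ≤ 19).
(a) E[X] = 17.4800, Var(X) = 4.1952
(b) P(X = 15) = 0.087977
(c) P(X ≤ 19) = 0.838046
(d) P(15 ≤ X ≤ 19) = 0.760396

We have X ~ Binomial(n=23, p=0.76).

(a) Moments:
E[X] = 17.4800
Var(X) = 4.1952
σ = √Var(X) = 2.0482

(b) Point probability using PMF:
P(X = 15) = 0.087977

(c) Cumulative probability using CDF:
P(X ≤ 19) = F(19) = 0.838046

(d) Range probability:
P(15 ≤ X ≤ 19) = P(X ≤ 19) - P(X ≤ 14)
                   = F(19) - F(14)
                   = 0.838046 - 0.077650
                   = 0.760396

This means approximately 76.0% of outcomes fall in the interval [15, 19].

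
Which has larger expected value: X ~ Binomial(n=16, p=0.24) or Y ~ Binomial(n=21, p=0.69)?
Y has larger mean (14.4900 > 3.8400)

Compute the expected value for each distribution:

X ~ Binomial(n=16, p=0.24):
E[X] = 3.8400

Y ~ Binomial(n=21, p=0.69):
E[Y] = 14.4900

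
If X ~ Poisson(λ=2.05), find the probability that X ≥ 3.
0.336854

We have X ~ Poisson(λ=2.05).

For discrete distributions, P(X ≥ 3) = 1 - P(X ≤ 2).

P(X ≤ 2) = 0.663146
P(X ≥ 3) = 1 - 0.663146 = 0.336854

So there's approximately a 33.7% chance that X is at least 3.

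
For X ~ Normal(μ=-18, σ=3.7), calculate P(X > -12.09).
0.055100

We have X ~ Normal(μ=-18, σ=3.7).

P(X > -12.09) = 1 - P(X ≤ -12.09)
                = 1 - F(-12.09)
                = 1 - 0.944900
                = 0.055100

So there's approximately a 5.5% chance that X exceeds -12.09.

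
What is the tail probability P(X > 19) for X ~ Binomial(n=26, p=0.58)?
0.036444

We have X ~ Binomial(n=26, p=0.58).

P(X > 19) = 1 - P(X ≤ 19)
                = 1 - F(19)
                = 1 - 0.963556
                = 0.036444

So there's approximately a 3.6% chance that X exceeds 19.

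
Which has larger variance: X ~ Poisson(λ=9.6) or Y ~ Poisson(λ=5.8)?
X has larger variance (9.6000 > 5.8000)

Compute the variance for each distribution:

X ~ Poisson(λ=9.6):
Var(X) = 9.6000

Y ~ Poisson(λ=5.8):
Var(Y) = 5.8000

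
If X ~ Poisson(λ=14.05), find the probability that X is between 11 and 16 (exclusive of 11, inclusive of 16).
0.495730

We have X ~ Poisson(λ=14.05).

To find P(11 < X ≤ 16), we use:
P(11 < X ≤ 16) = P(X ≤ 16) - P(X ≤ 11)
                 = F(16) - F(11)
                 = 0.751574 - 0.255845
                 = 0.495730

So there's approximately a 49.6% chance that X falls in this range.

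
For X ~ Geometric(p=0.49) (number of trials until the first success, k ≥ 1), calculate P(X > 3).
0.132651

We have X ~ Geometric(p=0.49) (number of trials until the first success, k ≥ 1).

P(X > 3) = 1 - P(X ≤ 3)
                = 1 - F(3)
                = 1 - 0.867349
                = 0.132651

So there's approximately a 13.3% chance that X exceeds 3.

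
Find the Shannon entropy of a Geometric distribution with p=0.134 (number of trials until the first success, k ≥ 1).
2.9397 nats

We have X ~ Geometric(p=0.134) (number of trials until the first success, k ≥ 1).

The Shannon entropy measures the uncertainty or information content of the distribution.

For a Geometric distribution with p=0.134 (number of trials until the first success, k ≥ 1):
H(X) = 2.9397 nats

(In bits, this would be 4.2411 bits.)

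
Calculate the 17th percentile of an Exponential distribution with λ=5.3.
0.0352

We have X ~ Exponential(λ=5.3).

We want to find x such that P(X ≤ x) = 0.17.

This is the 17th percentile, which means 17% of values fall below this point.

Using the inverse CDF (quantile function):
x = F⁻¹(0.17) = 0.0352

Verification: P(X ≤ 0.0352) = 0.17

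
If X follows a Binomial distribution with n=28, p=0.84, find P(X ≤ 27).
0.992417

We have X ~ Binomial(n=28, p=0.84).

The CDF gives us P(X ≤ k).

Using the CDF:
P(X ≤ 27) = 0.992417

This means there's approximately a 99.2% chance that X is at most 27.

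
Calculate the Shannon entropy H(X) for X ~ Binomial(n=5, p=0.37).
1.4796 nats

We have X ~ Binomial(n=5, p=0.37).

The Shannon entropy measures the uncertainty or information content of the distribution.

For a Binomial distribution with n=5, p=0.37:
H(X) = 1.4796 nats

(In bits, this would be 2.1346 bits.)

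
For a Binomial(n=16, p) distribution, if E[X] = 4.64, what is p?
p = 0.29

For a Binomial(n, p) distribution:
E[X] = n × p

Given n = 16 and E[X] = 4.64:
4.64 = 16 × p
p = 4.64 / 16 = 0.29

Verification: Binomial(16, 0.29) has E[X] = 4.64 ✓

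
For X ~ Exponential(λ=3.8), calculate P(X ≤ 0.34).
0.725279

We have X ~ Exponential(λ=3.8).

The CDF gives us P(X ≤ k).

Using the CDF:
P(X ≤ 0.34) = 0.725279

This means there's approximately a 72.5% chance that X is at most 0.34.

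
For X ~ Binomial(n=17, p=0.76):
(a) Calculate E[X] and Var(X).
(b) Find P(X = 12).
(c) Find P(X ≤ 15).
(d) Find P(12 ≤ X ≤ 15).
(a) E[X] = 12.9200, Var(X) = 3.1008
(b) P(X = 12) = 0.182966
(c) P(X ≤ 15) = 0.940040
(d) P(12 ≤ X ≤ 15) = 0.735121

We have X ~ Binomial(n=17, p=0.76).

(a) Moments:
E[X] = 12.9200
Var(X) = 3.1008
σ = √Var(X) = 1.7609

(b) Point probability using PMF:
P(X = 12) = 0.182966

(c) Cumulative probability using CDF:
P(X ≤ 15) = F(15) = 0.940040

(d) Range probability:
P(12 ≤ X ≤ 15) = P(X ≤ 15) - P(X ≤ 11)
                   = F(15) - F(11)
                   = 0.940040 - 0.204919
                   = 0.735121

This means approximately 73.5% of outcomes fall in the interval [12, 15].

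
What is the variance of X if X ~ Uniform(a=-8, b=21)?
70.0833

We have X ~ Uniform(a=-8, b=21).

For a Uniform distribution with a=-8, b=21:
Var(X) = 70.0833

The variance measures the spread of the distribution around the mean.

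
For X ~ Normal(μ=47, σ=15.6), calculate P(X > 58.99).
0.221068

We have X ~ Normal(μ=47, σ=15.6).

P(X > 58.99) = 1 - P(X ≤ 58.99)
                = 1 - F(58.99)
                = 1 - 0.778932
                = 0.221068

So there's approximately a 22.1% chance that X exceeds 58.99.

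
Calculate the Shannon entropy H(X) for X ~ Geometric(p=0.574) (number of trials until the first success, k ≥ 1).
1.1884 nats

We have X ~ Geometric(p=0.574) (number of trials until the first success, k ≥ 1).

The Shannon entropy measures the uncertainty or information content of the distribution.

For a Geometric distribution with p=0.574 (number of trials until the first success, k ≥ 1):
H(X) = 1.1884 nats

(In bits, this would be 1.7145 bits.)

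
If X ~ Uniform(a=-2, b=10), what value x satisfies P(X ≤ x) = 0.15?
-0.2000

We have X ~ Uniform(a=-2, b=10).

We want to find x such that P(X ≤ x) = 0.15.

This is the 15th percentile, which means 15% of values fall below this point.

Using the inverse CDF (quantile function):
x = F⁻¹(0.15) = -0.2000

Verification: P(X ≤ -0.2000) = 0.15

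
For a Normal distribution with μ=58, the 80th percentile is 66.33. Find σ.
σ = 9.8976

For X ~ Normal(μ, σ), the p-th percentile satisfies x = μ + z_p × σ,
where z_p = Φ⁻¹(p) is the standard normal quantile.

Step 1: z_{0.8} = Φ⁻¹(0.8) = 0.8416

Step 2: Solve for σ:
66.33 = 58 + 0.8416 × σ
σ = (66.33 - 58) / 0.8416
σ = 8.33 / 0.8416
σ = 9.8976

Verification: μ + z × σ = 58 + 0.8416 × 9.8976 = 66.33 ✓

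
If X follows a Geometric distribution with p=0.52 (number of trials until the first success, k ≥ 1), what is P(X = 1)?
0.520000

We have X ~ Geometric(p=0.52) (number of trials until the first success, k ≥ 1).

For a Geometric distribution, the PMF gives us the probability of each outcome.

Using the PMF formula:
P(X = 1) = 0.520000

Rounded to 4 decimal places: 0.5200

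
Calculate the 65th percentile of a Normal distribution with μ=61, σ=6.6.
63.5431

We have X ~ Normal(μ=61, σ=6.6).

We want to find x such that P(X ≤ x) = 0.65.

This is the 65th percentile, which means 65% of values fall below this point.

Using the inverse CDF (quantile function):
x = F⁻¹(0.65) = 63.5431

Verification: P(X ≤ 63.5431) = 0.65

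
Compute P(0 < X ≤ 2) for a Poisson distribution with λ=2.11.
0.525694

We have X ~ Poisson(λ=2.11).

To find P(0 < X ≤ 2), we use:
P(0 < X ≤ 2) = P(X ≤ 2) - P(X ≤ 0)
                 = F(2) - F(0)
                 = 0.646932 - 0.121238
                 = 0.525694

So there's approximately a 52.6% chance that X falls in this range.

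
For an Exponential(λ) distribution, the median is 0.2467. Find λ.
λ = 2.8097

For X ~ Exponential(λ), the CDF is F(x) = 1 - e^(-λx).
The median m satisfies F(m) = 0.5:
1 - e^(-λm) = 0.5
e^(-λm) = 0.5
λm = ln(2)
m = ln(2) / λ

Given m = 0.2467:
λ = ln(2) / 0.2467 = 0.693147 / 0.2467 = 2.8097

Verification: ln(2) / 2.8097 = 0.2467 ✓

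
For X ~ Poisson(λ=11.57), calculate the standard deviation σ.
3.4015

We have X ~ Poisson(λ=11.57).

For a Poisson distribution with λ=11.57:
σ = √Var(X) = 3.4015

The standard deviation is the square root of the variance.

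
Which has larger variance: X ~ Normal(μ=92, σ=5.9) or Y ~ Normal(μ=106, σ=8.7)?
Y has larger variance (75.6900 > 34.8100)

Compute the variance for each distribution:

X ~ Normal(μ=92, σ=5.9):
Var(X) = 34.8100

Y ~ Normal(μ=106, σ=8.7):
Var(Y) = 75.6900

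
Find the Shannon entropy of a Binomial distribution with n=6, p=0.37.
1.5750 nats

We have X ~ Binomial(n=6, p=0.37).

The Shannon entropy measures the uncertainty or information content of the distribution.

For a Binomial distribution with n=6, p=0.37:
H(X) = 1.5750 nats

(In bits, this would be 2.2722 bits.)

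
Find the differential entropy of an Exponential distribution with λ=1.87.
0.3741 nats

We have X ~ Exponential(λ=1.87).

The differential entropy measures the uncertainty or information content of the distribution.

For an Exponential distribution with λ=1.87:
h(X) = 0.3741 nats

(In bits, this would be 0.5397 bits.)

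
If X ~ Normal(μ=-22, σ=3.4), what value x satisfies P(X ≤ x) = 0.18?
-25.1122

We have X ~ Normal(μ=-22, σ=3.4).

We want to find x such that P(X ≤ x) = 0.18.

This is the 18th percentile, which means 18% of values fall below this point.

Using the inverse CDF (quantile function):
x = F⁻¹(0.18) = -25.1122

Verification: P(X ≤ -25.1122) = 0.18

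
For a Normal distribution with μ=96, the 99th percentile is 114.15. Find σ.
σ = 7.8019

For X ~ Normal(μ, σ), the p-th percentile satisfies x = μ + z_p × σ,
where z_p = Φ⁻¹(p) is the standard normal quantile.

Step 1: z_{0.99} = Φ⁻¹(0.99) = 2.3263

Step 2: Solve for σ:
114.15 = 96 + 2.3263 × σ
σ = (114.15 - 96) / 2.3263
σ = 18.15 / 2.3263
σ = 7.8019

Verification: μ + z × σ = 96 + 2.3263 × 7.8019 = 114.15 ✓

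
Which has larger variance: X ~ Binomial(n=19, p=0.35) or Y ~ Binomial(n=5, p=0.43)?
X has larger variance (4.3225 > 1.2255)

Compute the variance for each distribution:

X ~ Binomial(n=19, p=0.35):
Var(X) = 4.3225

Y ~ Binomial(n=5, p=0.43):
Var(Y) = 1.2255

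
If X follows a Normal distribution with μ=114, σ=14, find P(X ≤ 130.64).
0.882696

We have X ~ Normal(μ=114, σ=14).

The CDF gives us P(X ≤ k).

Using the CDF:
P(X ≤ 130.64) = 0.882696

This means there's approximately a 88.3% chance that X is at most 130.64.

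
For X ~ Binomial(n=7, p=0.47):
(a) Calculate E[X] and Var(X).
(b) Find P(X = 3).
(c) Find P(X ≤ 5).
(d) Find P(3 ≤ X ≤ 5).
(a) E[X] = 3.2900, Var(X) = 1.7437
(b) P(X = 3) = 0.286725
(c) P(X ≤ 5) = 0.954943
(d) P(3 ≤ X ≤ 5) = 0.676278

We have X ~ Binomial(n=7, p=0.47).

(a) Moments:
E[X] = 3.2900
Var(X) = 1.7437
σ = √Var(X) = 1.3205

(b) Point probability using PMF:
P(X = 3) = 0.286725

(c) Cumulative probability using CDF:
P(X ≤ 5) = F(5) = 0.954943

(d) Range probability:
P(3 ≤ X ≤ 5) = P(X ≤ 5) - P(X ≤ 2)
                   = F(5) - F(2)
                   = 0.954943 - 0.278665
                   = 0.676278

This means approximately 67.6% of outcomes fall in the interval [3, 5].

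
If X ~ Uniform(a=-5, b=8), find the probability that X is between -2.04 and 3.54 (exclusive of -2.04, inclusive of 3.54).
0.429231

We have X ~ Uniform(a=-5, b=8).

To find P(-2.04 < X ≤ 3.54), we use:
P(-2.04 < X ≤ 3.54) = P(X ≤ 3.54) - P(X ≤ -2.04)
                 = F(3.54) - F(-2.04)
                 = 0.656923 - 0.227692
                 = 0.429231

So there's approximately a 42.9% chance that X falls in this range.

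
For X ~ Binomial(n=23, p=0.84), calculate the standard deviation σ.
1.7582

We have X ~ Binomial(n=23, p=0.84).

For a Binomial distribution with n=23, p=0.84:
σ = √Var(X) = 1.7582

The standard deviation is the square root of the variance.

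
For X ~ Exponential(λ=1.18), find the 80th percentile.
1.3639

We have X ~ Exponential(λ=1.18).

We want to find x such that P(X ≤ x) = 0.8.

This is the 80th percentile, which means 80% of values fall below this point.

Using the inverse CDF (quantile function):
x = F⁻¹(0.8) = 1.3639

Verification: P(X ≤ 1.3639) = 0.8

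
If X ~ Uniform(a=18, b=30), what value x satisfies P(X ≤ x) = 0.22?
20.6400

We have X ~ Uniform(a=18, b=30).

We want to find x such that P(X ≤ x) = 0.22.

This is the 22nd percentile, which means 22% of values fall below this point.

Using the inverse CDF (quantile function):
x = F⁻¹(0.22) = 20.6400

Verification: P(X ≤ 20.6400) = 0.22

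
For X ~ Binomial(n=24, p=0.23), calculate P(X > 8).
0.079075

We have X ~ Binomial(n=24, p=0.23).

P(X > 8) = 1 - P(X ≤ 8)
                = 1 - F(8)
                = 1 - 0.920925
                = 0.079075

So there's approximately a 7.9% chance that X exceeds 8.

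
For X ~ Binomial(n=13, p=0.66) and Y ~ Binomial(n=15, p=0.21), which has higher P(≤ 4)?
Y has higher probability (P(Y ≤ 4) = 0.8090 > P(X ≤ 4) = 0.0102)

Compute P(≤ 4) for each distribution:

X ~ Binomial(n=13, p=0.66):
P(X ≤ 4) = 0.0102

Y ~ Binomial(n=15, p=0.21):
P(Y ≤ 4) = 0.8090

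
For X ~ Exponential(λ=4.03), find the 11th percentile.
0.0289

We have X ~ Exponential(λ=4.03).

We want to find x such that P(X ≤ x) = 0.11.

This is the 11th percentile, which means 11% of values fall below this point.

Using the inverse CDF (quantile function):
x = F⁻¹(0.11) = 0.0289

Verification: P(X ≤ 0.0289) = 0.11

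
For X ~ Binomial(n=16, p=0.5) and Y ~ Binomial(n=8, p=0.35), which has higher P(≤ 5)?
Y has higher probability (P(Y ≤ 5) = 0.9747 > P(X ≤ 5) = 0.1051)

Compute P(≤ 5) for each distribution:

X ~ Binomial(n=16, p=0.5):
P(X ≤ 5) = 0.1051

Y ~ Binomial(n=8, p=0.35):
P(Y ≤ 5) = 0.9747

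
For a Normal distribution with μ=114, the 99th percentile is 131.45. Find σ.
σ = 7.5010

For X ~ Normal(μ, σ), the p-th percentile satisfies x = μ + z_p × σ,
where z_p = Φ⁻¹(p) is the standard normal quantile.

Step 1: z_{0.99} = Φ⁻¹(0.99) = 2.3263

Step 2: Solve for σ:
131.45 = 114 + 2.3263 × σ
σ = (131.45 - 114) / 2.3263
σ = 17.45 / 2.3263
σ = 7.5010

Verification: μ + z × σ = 114 + 2.3263 × 7.5010 = 131.45 ✓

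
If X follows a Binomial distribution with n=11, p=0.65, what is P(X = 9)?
0.139547

We have X ~ Binomial(n=11, p=0.65).

For a Binomial distribution, the PMF gives us the probability of each outcome.

Using the PMF formula:
P(X = 9) = 0.139547

Rounded to 4 decimal places: 0.1395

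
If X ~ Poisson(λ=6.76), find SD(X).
2.6000

We have X ~ Poisson(λ=6.76).

For a Poisson distribution with λ=6.76:
σ = √Var(X) = 2.6000

The standard deviation is the square root of the variance.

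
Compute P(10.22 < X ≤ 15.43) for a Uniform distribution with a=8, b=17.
0.578889

We have X ~ Uniform(a=8, b=17).

To find P(10.22 < X ≤ 15.43), we use:
P(10.22 < X ≤ 15.43) = P(X ≤ 15.43) - P(X ≤ 10.22)
                 = F(15.43) - F(10.22)
                 = 0.825556 - 0.246667
                 = 0.578889

So there's approximately a 57.9% chance that X falls in this range.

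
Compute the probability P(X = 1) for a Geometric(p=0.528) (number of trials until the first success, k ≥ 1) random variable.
0.528000

We have X ~ Geometric(p=0.528) (number of trials until the first success, k ≥ 1).

For a Geometric distribution, the PMF gives us the probability of each outcome.

Using the PMF formula:
P(X = 1) = 0.528000

Rounded to 4 decimal places: 0.5280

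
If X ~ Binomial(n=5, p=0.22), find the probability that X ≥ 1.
0.711283

We have X ~ Binomial(n=5, p=0.22).

For discrete distributions, P(X ≥ 1) = 1 - P(X ≤ 0).

P(X ≤ 0) = 0.288717
P(X ≥ 1) = 1 - 0.288717 = 0.711283

So there's approximately a 71.1% chance that X is at least 1.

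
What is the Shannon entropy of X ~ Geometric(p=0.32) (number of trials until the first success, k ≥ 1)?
1.9590 nats

We have X ~ Geometric(p=0.32) (number of trials until the first success, k ≥ 1).

The Shannon entropy measures the uncertainty or information content of the distribution.

For a Geometric distribution with p=0.32 (number of trials until the first success, k ≥ 1):
H(X) = 1.9590 nats

(In bits, this would be 2.8262 bits.)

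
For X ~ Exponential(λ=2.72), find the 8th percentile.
0.0307

We have X ~ Exponential(λ=2.72).

We want to find x such that P(X ≤ x) = 0.08.

This is the 8th percentile, which means 8% of values fall below this point.

Using the inverse CDF (quantile function):
x = F⁻¹(0.08) = 0.0307

Verification: P(X ≤ 0.0307) = 0.08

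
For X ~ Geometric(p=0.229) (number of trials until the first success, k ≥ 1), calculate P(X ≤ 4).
0.646640

We have X ~ Geometric(p=0.229) (number of trials until the first success, k ≥ 1).

The CDF gives us P(X ≤ k).

Using the CDF:
P(X ≤ 4) = 0.646640

This means there's approximately a 64.7% chance that X is at most 4.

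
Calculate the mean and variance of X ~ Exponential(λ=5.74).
E[X] = 0.1742, Var(X) = 0.0304

We have X ~ Exponential(λ=5.74).

For an Exponential distribution with λ=5.74:

Expected value:
E[X] = 0.1742

Variance:
Var(X) = 0.0304

Standard deviation:
σ = √Var(X) = 0.1742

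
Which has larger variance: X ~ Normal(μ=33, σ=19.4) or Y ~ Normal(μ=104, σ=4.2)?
X has larger variance (376.3600 > 17.6400)

Compute the variance for each distribution:

X ~ Normal(μ=33, σ=19.4):
Var(X) = 376.3600

Y ~ Normal(μ=104, σ=4.2):
Var(Y) = 17.6400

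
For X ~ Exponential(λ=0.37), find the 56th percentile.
2.2189

We have X ~ Exponential(λ=0.37).

We want to find x such that P(X ≤ x) = 0.56.

This is the 56th percentile, which means 56% of values fall below this point.

Using the inverse CDF (quantile function):
x = F⁻¹(0.56) = 2.2189

Verification: P(X ≤ 2.2189) = 0.56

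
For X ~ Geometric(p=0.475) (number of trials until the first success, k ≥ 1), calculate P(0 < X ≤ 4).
0.924031

We have X ~ Geometric(p=0.475) (number of trials until the first success, k ≥ 1).

To find P(0 < X ≤ 4), we use:
P(0 < X ≤ 4) = P(X ≤ 4) - P(X ≤ 0)
                 = F(4) - F(0)
                 = 0.924031 - 0.000000
                 = 0.924031

So there's approximately a 92.4% chance that X falls in this range.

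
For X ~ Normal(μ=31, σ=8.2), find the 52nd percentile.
31.4113

We have X ~ Normal(μ=31, σ=8.2).

We want to find x such that P(X ≤ x) = 0.52.

This is the 52nd percentile, which means 52% of values fall below this point.

Using the inverse CDF (quantile function):
x = F⁻¹(0.52) = 31.4113

Verification: P(X ≤ 31.4113) = 0.52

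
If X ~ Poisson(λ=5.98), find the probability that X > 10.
0.041800

We have X ~ Poisson(λ=5.98).

P(X > 10) = 1 - P(X ≤ 10)
                = 1 - F(10)
                = 1 - 0.958200
                = 0.041800

So there's approximately a 4.2% chance that X exceeds 10.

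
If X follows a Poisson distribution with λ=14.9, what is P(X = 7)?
0.010937

We have X ~ Poisson(λ=14.9).

For a Poisson distribution, the PMF gives us the probability of each outcome.

Using the PMF formula:
P(X = 7) = 0.010937

Rounded to 4 decimal places: 0.0109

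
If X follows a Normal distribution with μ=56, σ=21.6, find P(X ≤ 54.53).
0.472871

We have X ~ Normal(μ=56, σ=21.6).

The CDF gives us P(X ≤ k).

Using the CDF:
P(X ≤ 54.53) = 0.472871

This means there's approximately a 47.3% chance that X is at most 54.53.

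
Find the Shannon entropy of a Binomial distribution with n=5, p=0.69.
1.4253 nats

We have X ~ Binomial(n=5, p=0.69).

The Shannon entropy measures the uncertainty or information content of the distribution.

For a Binomial distribution with n=5, p=0.69:
H(X) = 1.4253 nats

(In bits, this would be 2.0562 bits.)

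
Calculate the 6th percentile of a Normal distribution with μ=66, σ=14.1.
44.0777

We have X ~ Normal(μ=66, σ=14.1).

We want to find x such that P(X ≤ x) = 0.06.

This is the 6th percentile, which means 6% of values fall below this point.

Using the inverse CDF (quantile function):
x = F⁻¹(0.06) = 44.0777

Verification: P(X ≤ 44.0777) = 0.06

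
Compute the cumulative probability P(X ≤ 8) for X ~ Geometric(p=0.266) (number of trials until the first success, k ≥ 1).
0.915750

We have X ~ Geometric(p=0.266) (number of trials until the first success, k ≥ 1).

The CDF gives us P(X ≤ k).

Using the CDF:
P(X ≤ 8) = 0.915750

This means there's approximately a 91.6% chance that X is at most 8.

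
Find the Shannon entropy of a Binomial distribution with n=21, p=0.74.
2.1113 nats

We have X ~ Binomial(n=21, p=0.74).

The Shannon entropy measures the uncertainty or information content of the distribution.

For a Binomial distribution with n=21, p=0.74:
H(X) = 2.1113 nats

(In bits, this would be 3.0459 bits.)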